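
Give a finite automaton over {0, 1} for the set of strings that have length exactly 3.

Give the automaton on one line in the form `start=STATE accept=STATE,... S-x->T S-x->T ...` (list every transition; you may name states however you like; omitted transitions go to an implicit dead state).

start=q0 accept=q3 q0-0->q1 q0-1->q1 q1-0->q2 q1-1->q2 q2-0->q3 q2-1->q3 q3-0->q4 q3-1->q4 q4-0->q4 q4-1->q4

Count input length up to 4: every symbol moves from q0 toward q4, which means 'more than 3' and absorbs. Accept from {q3}.
With 5 states:
        0   1  
>  q0   q1  q1 
   q1   q2  q2 
   q2   q3  q3 
 * q3   q4  q4 
   q4   q4  q4 
(> = start, * = accepting)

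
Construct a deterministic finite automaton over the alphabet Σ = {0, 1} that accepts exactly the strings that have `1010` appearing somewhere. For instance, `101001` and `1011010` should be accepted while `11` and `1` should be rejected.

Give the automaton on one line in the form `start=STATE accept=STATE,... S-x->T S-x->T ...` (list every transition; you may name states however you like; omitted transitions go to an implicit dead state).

Track how much of `1010` has been matched so far: state q0 is no progress, q4 is the absorbing accept state reached once `1010` has occurred. Intermediate states record partial matches; on a mismatch, fall back to the longest reusable overlap.
A 5-state machine:
        0   1  
>  q0   q0  q1 
   q1   q2  q1 
   q2   q0  q3 
   q3   q4  q1 
 * q4   q4  q4 
(> = start, * = accepting)

start=q0 accept=q4 q0-0->q0 q0-1->q1 q1-0->q2 q1-1->q1 q2-0->q0 q2-1->q3 q3-0->q4 q3-1->q1 q4-0->q4 q4-1->q4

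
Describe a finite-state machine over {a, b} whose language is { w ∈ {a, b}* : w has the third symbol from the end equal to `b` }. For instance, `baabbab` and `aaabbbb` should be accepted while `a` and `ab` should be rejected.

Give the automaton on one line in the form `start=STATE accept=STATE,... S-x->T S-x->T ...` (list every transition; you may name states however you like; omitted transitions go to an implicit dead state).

start=S0 accept=S11,S12,S13,S14 S0-a->S1 S0-b->S2 S1-a->S3 S1-b->S4 S2-a->S5 S2-b->S6 S3-a->S7 S3-b->S8 S4-a->S9 S4-b->S10 S5-a->S11 S5-b->S12 S6-a->S13 S6-b->S14 S7-a->S7 S7-b->S8 S8-a->S9 S8-b->S10 S9-a->S11 S9-b->S12 S10-a->S13 S10-b->S14 S11-a->S7 S11-b->S8 S12-a->S9 S12-b->S10 S13-a->S11 S13-b->S12 S14-a->S13 S14-b->S14

Because acceptance depends on a position counted from the end, the machine has to buffer the most recent 3 symbols. Make each state the string of the last up-to-3 symbols read; on input `x` shift the window left and append `x`. Accept when the buffered window has length 3 and begins with `b`.
15 states suffice.
          a    b  
>  S0     S1   S2 
   S1     S3   S4 
   S2     S5   S6 
   S3     S7   S8 
   S4     S9  S10 
   S5    S11  S12 
   S6    S13  S14 
   S7     S7   S8 
   S8     S9  S10 
   S9    S11  S12 
   S10   S13  S14 
 * S11    S7   S8 
 * S12    S9  S10 
 * S13   S11  S12 
 * S14   S13  S14 
(> = start, * = accepting)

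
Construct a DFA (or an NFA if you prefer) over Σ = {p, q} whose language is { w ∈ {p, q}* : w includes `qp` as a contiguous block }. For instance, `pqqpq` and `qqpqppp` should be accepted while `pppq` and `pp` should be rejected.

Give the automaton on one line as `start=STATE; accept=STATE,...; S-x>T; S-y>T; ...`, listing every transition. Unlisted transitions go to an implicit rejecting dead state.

States A..B record the length of the longest prefix of `qp` that matches the current input suffix. Reaching C means `qp` has been seen, and we stay there forever. Accept from C.
With 3 states:
       p  q 
>  A   A  B 
   B   C  B 
 * C   C  C 
(> = start, * = accepting)

start=A; accept=C; A-p>A; A-q>B; B-p>C; B-q>B; C-p>C; C-q>C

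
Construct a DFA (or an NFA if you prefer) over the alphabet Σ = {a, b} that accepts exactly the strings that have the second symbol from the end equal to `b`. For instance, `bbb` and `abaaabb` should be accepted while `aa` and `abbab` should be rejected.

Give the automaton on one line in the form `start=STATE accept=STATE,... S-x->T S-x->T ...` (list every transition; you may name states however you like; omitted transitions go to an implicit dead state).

A DFA must remember the last 2 symbols (since which symbol is second-to-last isn't known until the input ends). Use one state per possible window of the last ≤2 symbols; accept from those whose window starts with `b`.
7 states suffice.
        a   b  
>  q0   q1  q2 
   q1   q3  q4 
   q2   q5  q6 
   q3   q3  q4 
   q4   q5  q6 
 * q5   q3  q4 
 * q6   q5  q6 
(> = start, * = accepting)

start=q0 accept=q5,q6 q0-a->q1 q0-b->q2 q1-a->q3 q1-b->q4 q2-a->q5 q2-b->q6 q3-a->q3 q3-b->q4 q4-a->q5 q4-b->q6 q5-a->q3 q5-b->q4 q6-a->q5 q6-b->q6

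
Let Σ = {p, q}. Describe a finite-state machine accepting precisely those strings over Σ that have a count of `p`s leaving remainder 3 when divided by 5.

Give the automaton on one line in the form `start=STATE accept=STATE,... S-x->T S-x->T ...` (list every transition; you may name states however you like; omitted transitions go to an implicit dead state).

start=S0 accept=S3 S0-p->S1 S0-q->S0 S1-p->S2 S1-q->S1 S2-p->S3 S2-q->S2 S3-p->S4 S3-q->S3 S4-p->S0 S4-q->S4

Keep the running count of `p`s modulo 5: each `p` advances along the cycle S0 → S1 → S2 → S3 → S4 → S0 while other symbols loop. Accept at S3.
5 states suffice.
        p   q  
>  S0   S1  S0 
   S1   S2  S1 
   S2   S3  S2 
 * S3   S4  S3 
   S4   S0  S4 
(> = start, * = accepting)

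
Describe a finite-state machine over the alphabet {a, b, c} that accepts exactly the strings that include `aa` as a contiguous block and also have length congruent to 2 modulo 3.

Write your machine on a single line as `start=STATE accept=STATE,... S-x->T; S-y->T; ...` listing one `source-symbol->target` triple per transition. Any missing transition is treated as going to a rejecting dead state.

start=q0; accept=q3; q0-a->q1; q0-b->q2; q0-c->q2; q1-a->q3; q1-b->q4; q1-c->q4; q2-a->q5; q2-b->q4; q2-c->q4; q3-a->q6; q3-b->q6; q3-c->q6; q4-a->q7; q4-b->q0; q4-c->q0; q5-a->q6; q5-b->q0; q5-c->q0; q6-a->q8; q6-b->q8; q6-c->q8; q7-a->q8; q7-b->q2; q7-c->q2; q8-a->q3; q8-b->q3; q8-c->q3

Run two small machines in parallel and take their product. One (3 states) tracks whether and how much of `aa` has been seen; the other (3 states) tracks the input length modulo 3. Each combined state is a pair, one component from each; accept when both components accept.
        a   b   c  
>  q0   q1  q2  q2 
   q1   q3  q4  q4 
   q2   q5  q4  q4 
 * q3   q6  q6  q6 
   q4   q7  q0  q0 
   q5   q6  q0  q0 
   q6   q8  q8  q8 
   q7   q8  q2  q2 
   q8   q3  q3  q3 
(> = start, * = accepting)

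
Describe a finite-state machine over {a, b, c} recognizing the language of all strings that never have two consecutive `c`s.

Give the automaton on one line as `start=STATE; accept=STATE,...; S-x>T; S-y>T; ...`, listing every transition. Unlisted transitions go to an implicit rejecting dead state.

start=q0; accept=q0,q1; q0-a>q0; q0-b>q0; q0-c>q1; q1-a>q0; q1-b>q0; q1-c>q2; q2-a>q2; q2-b>q2; q2-c>q2

Track partial matches of the forbidden pattern `cc`. State q2 is a dead state reached once `cc` has occurred; every other state accepts. q0 means no part of `cc` is currently matched.
        a   b   c  
>* q0   q0  q0  q1 
 * q1   q0  q0  q2 
   q2   q2  q2  q2 
(> = start, * = accepting)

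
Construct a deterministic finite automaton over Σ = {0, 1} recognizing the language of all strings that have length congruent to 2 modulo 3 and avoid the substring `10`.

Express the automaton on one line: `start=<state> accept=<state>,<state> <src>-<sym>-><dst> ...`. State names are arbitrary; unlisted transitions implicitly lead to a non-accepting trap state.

Build one automaton per condition and run them in lockstep. One (3 states) tracks the input length modulo 3; the other (3 states) tracks partial matches of the forbidden pattern `10`. Each combined state is a pair, one component from each; accept when both components accept.
With 9 states:
        0   1  
>  S0   S1  S2 
   S1   S3  S4 
   S2   S5  S4 
 * S3   S0  S6 
 * S4   S7  S6 
   S5   S7  S7 
   S6   S8  S2 
   S7   S8  S8 
   S8   S5  S5 
(> = start, * = accepting)

start=S0 accept=S3,S4 S0-0->S1 S0-1->S2 S1-0->S3 S1-1->S4 S2-0->S5 S2-1->S4 S3-0->S0 S3-1->S6 S4-0->S7 S4-1->S6 S5-0->S7 S5-1->S7 S6-0->S8 S6-1->S2 S7-0->S8 S7-1->S8 S8-0->S5 S8-1->S5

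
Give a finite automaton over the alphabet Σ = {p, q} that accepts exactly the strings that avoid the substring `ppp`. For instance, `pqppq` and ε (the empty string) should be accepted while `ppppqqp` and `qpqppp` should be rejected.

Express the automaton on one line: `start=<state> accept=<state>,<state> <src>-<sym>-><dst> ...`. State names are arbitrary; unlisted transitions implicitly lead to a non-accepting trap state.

This is the complement of 'contains `ppp`'. Use the same substring-matching states — A through D holding how much of `ppp` has just been matched — but flip the accepting set: everything except the trap D accepts.
       p  q 
>* A   B  A 
 * B   C  A 
 * C   D  A 
   D   D  D 
(> = start, * = accepting)

start=A accept=A,B,C A-p->B A-q->A B-p->C B-q->A C-p->D C-q->A D-p->D D-q->D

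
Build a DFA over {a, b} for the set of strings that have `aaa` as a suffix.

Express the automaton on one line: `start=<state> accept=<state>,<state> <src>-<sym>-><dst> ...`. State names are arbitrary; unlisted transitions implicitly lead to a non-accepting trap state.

Let each state record the length of the longest suffix of the input read so far that is also a prefix of `aaa`. q1 means the last symbol is `a`; q2 means the last 2 symbols are `aa`; q3 means the last 3 symbols are `aaa`. Accept only at q3, where the string currently ends in `aaa`.
        a   b  
>  q0   q1  q0 
   q1   q2  q0 
   q2   q3  q0 
 * q3   q3  q0 
(> = start, * = accepting)

start=q0 accept=q3 q0-a->q1 q0-b->q0 q1-a->q2 q1-b->q0 q2-a->q3 q2-b->q0 q3-a->q3 q3-b->q0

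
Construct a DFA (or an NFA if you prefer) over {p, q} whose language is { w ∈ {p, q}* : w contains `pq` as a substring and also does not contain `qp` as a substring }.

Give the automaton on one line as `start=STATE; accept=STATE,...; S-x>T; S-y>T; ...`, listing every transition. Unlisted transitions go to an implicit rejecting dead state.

Run two small machines in parallel and take their product. The first has 3 states tracking whether and how much of `pq` has been seen; the second has 3 states tracking partial matches of the forbidden pattern `qp`. A product state is a pair (one from each), accepting exactly when both do. After merging equivalent states the machine shrinks.
With 4 states:
       p  q 
>  A   B  C 
   B   B  D 
   C   C  C 
 * D   C  D 
(> = start, * = accepting)

start=A; accept=D; A-p>B; A-q>C; B-p>B; B-q>D; C-p>C; C-q>C; D-p>C; D-q>D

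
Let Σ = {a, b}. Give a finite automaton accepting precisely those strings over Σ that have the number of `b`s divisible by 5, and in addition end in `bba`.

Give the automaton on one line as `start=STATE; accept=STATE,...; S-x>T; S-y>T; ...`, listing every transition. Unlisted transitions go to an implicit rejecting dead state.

Run two small machines in parallel and take their product. The first has 5 states tracking the count of `b`s modulo 5; the second has 4 states tracking how much of the suffix `bba` has currently been matched. A product state is a pair (one from each), accepting exactly when both do. Minimizing collapses redundant product states.
With 8 states:
        a   b  
>  q0   q0  q1 
   q1   q1  q2 
   q2   q2  q3 
   q3   q3  q4 
   q4   q5  q6 
   q5   q5  q0 
   q6   q7  q1 
 * q7   q0  q1 
(> = start, * = accepting)

start=q0; accept=q7; q0-a>q0; q0-b>q1; q1-a>q1; q1-b>q2; q2-a>q2; q2-b>q3; q3-a>q3; q3-b>q4; q4-a>q5; q4-b>q6; q5-a>q5; q5-b>q0; q6-a>q7; q6-b>q1; q7-a>q0; q7-b>q1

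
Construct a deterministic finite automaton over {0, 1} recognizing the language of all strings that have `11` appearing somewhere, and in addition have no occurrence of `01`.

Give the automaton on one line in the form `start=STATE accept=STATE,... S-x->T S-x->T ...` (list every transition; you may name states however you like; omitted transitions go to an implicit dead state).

Run two small machines in parallel and take their product. One (3 states) tracks whether and how much of `11` has been seen; the other (3 states) tracks partial matches of the forbidden pattern `01`. Each combined state is a pair, one component from each; accept when both components accept.
       0  1 
>  A   B  C 
   B   B  D 
   C   B  E 
   D   F  G 
 * E   H  E 
   F   F  D 
   G   G  G 
 * H   H  G 
(> = start, * = accepting)

start=A accept=E,H A-0->B A-1->C B-0->B B-1->D C-0->B C-1->E D-0->F D-1->G E-0->H E-1->E F-0->F F-1->D G-0->G G-1->G H-0->H H-1->G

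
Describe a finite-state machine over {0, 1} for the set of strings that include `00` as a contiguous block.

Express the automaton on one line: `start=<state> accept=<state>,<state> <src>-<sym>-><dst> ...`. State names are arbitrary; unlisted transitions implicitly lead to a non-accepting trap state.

Track how much of `00` has been matched so far: state q0 is no progress, q2 is the absorbing accept state reached once `00` has occurred. Intermediate states record partial matches; on a mismatch, fall back to the longest reusable overlap.
With 3 states:
        0   1  
>  q0   q1  q0 
   q1   q2  q0 
 * q2   q2  q2 
(> = start, * = accepting)

start=q0 accept=q2 q0-0->q1 q0-1->q0 q1-0->q2 q1-1->q0 q2-0->q2 q2-1->q2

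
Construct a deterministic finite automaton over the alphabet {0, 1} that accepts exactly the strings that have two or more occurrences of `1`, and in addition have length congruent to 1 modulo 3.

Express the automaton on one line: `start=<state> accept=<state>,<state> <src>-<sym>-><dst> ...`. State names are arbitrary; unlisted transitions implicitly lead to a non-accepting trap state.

Run two small machines in parallel and take their product. The first has 4 states tracking the count of `1`s, saturating at 3; the second has 3 states tracking the input length modulo 3. A product state is a pair (one from each), accepting exactly when both do. Equivalent product states are then merged.
       0  1 
>  A   B  C 
   B   D  E 
   C   E  F 
   D   A  G 
   E   G  H 
   F   H  H 
   G   C  I 
   H   I  I 
 * I   F  F 
(> = start, * = accepting)

start=A accept=I A-0->B A-1->C B-0->D B-1->E C-0->E C-1->F D-0->A D-1->G E-0->G E-1->H F-0->H F-1->H G-0->C G-1->I H-0->I H-1->I I-0->F I-1->F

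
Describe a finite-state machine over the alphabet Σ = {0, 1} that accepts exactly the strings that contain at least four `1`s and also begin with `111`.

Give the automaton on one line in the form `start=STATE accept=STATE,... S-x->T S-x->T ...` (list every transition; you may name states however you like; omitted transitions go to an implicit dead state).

start=A accept=F A-0->B A-1->C B-0->B B-1->B C-0->B C-1->D D-0->B D-1->E E-0->E E-1->F F-0->F F-1->F

Handle the two conditions separately and then intersect. The first has 6 states tracking the count of `1`s, saturating at 5; the second has 5 states tracking whether the input so far still matches the prefix `111`. A product state is a pair (one from each), accepting exactly when both do. Minimizing collapses redundant product states.
With 6 states:
       0  1 
>  A   B  C 
   B   B  B 
   C   B  D 
   D   B  E 
   E   E  F 
 * F   F  F 
(> = start, * = accepting)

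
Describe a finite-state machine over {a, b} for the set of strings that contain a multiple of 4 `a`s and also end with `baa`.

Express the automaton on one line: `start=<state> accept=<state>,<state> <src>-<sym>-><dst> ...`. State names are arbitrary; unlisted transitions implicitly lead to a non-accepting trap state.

Run two small machines in parallel and take their product. One (4 states) tracks the count of `a`s modulo 4; the other (4 states) tracks how much of the suffix `baa` has currently been matched. Each combined state is a pair, one component from each; accept when both components accept.
          a    b  
>  q0     q1   q2 
   q1     q3   q4 
   q2     q5   q2 
   q3     q6   q7 
   q4     q8   q4 
   q5     q9   q4 
   q6     q0  q10 
   q7    q11   q7 
   q8    q12   q7 
   q9     q6   q7 
   q10   q13  q10 
   q11   q14  q10 
   q12    q0  q10 
   q13   q15   q2 
 * q14    q1   q2 
   q15    q3   q4 
(> = start, * = accepting)

start=q0 accept=q14 q0-a->q1 q0-b->q2 q1-a->q3 q1-b->q4 q2-a->q5 q2-b->q2 q3-a->q6 q3-b->q7 q4-a->q8 q4-b->q4 q5-a->q9 q5-b->q4 q6-a->q0 q6-b->q10 q7-a->q11 q7-b->q7 q8-a->q12 q8-b->q7 q9-a->q6 q9-b->q7 q10-a->q13 q10-b->q10 q11-a->q14 q11-b->q10 q12-a->q0 q12-b->q10 q13-a->q15 q13-b->q2 q14-a->q1 q14-b->q2 q15-a->q3 q15-b->q4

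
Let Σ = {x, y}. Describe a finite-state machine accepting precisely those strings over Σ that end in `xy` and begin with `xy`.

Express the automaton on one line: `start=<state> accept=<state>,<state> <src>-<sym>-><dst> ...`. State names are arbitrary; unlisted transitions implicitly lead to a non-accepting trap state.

start=s0 accept=s3 s0-x->s1 s0-y->s2 s1-x->s2 s1-y->s3 s2-x->s2 s2-y->s2 s3-x->s4 s3-y->s5 s4-x->s4 s4-y->s3 s5-x->s4 s5-y->s5

Handle the two conditions separately and then intersect. The first has 3 states tracking how much of the suffix `xy` has currently been matched; the second has 4 states tracking whether the input so far still matches the prefix `xy`. A product state is a pair (one from each), accepting exactly when both do. Minimizing collapses redundant product states.
A 6-state machine:
        x   y  
>  s0   s1  s2 
   s1   s2  s3 
   s2   s2  s2 
 * s3   s4  s5 
   s4   s4  s3 
   s5   s4  s5 
(> = start, * = accepting)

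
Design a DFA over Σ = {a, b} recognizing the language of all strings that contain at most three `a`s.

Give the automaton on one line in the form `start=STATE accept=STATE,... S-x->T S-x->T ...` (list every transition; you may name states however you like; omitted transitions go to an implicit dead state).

start=q0 accept=q0,q1,q2,q3 q0-a->q1 q0-b->q0 q1-a->q2 q1-b->q1 q2-a->q3 q2-b->q2 q3-a->q4 q3-b->q3 q4-a->q4 q4-b->q4

Count `a`s, saturating at 4: states q0 through q3 mean 0 through 3 `a`s seen; q4 means more than 3. Each `a` increments (capped at q4); other symbols loop. Accept from {q0, q1, q2, q3}.
        a   b  
>* q0   q1  q0 
 * q1   q2  q1 
 * q2   q3  q2 
 * q3   q4  q3 
   q4   q4  q4 
(> = start, * = accepting)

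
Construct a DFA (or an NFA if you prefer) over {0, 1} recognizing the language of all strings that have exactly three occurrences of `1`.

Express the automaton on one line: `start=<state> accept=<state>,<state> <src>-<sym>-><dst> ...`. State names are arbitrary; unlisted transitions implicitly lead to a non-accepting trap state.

start=A accept=D A-0->A A-1->B B-0->B B-1->C C-0->C C-1->D D-0->D D-1->E E-0->E E-1->E

Only the number of `1`s matters, and only up to 4. Make a chain A → B → C → D → E advanced by each `1` (with E absorbing); every other symbol self-loops. The accepting set is {D}.
A 5-state machine:
       0  1 
>  A   A  B 
   B   B  C 
   C   C  D 
 * D   D  E 
   E   E  E 
(> = start, * = accepting)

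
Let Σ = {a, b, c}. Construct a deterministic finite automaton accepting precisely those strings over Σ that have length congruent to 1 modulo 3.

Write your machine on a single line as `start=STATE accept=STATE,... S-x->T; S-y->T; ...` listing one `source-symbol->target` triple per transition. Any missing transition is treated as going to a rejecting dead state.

Only the length mod 3 matters, so use a 3-cycle: from any state, every input symbol moves to the next state, wrapping q2 back to q0. Mark q1 accepting.
With 3 states:
        a   b   c  
>  q0   q1  q1  q1 
 * q1   q2  q2  q2 
   q2   q0  q0  q0 
(> = start, * = accepting)

start=q0; accept=q1; q0-a->q1; q0-b->q1; q0-c->q1; q1-a->q2; q1-b->q2; q1-c->q2; q2-a->q0; q2-b->q0; q2-c->q0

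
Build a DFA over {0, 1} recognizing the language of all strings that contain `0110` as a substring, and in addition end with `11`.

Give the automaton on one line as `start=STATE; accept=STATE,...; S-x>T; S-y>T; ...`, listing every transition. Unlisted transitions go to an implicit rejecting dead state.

Build one automaton per condition and run them in lockstep. One (5 states) tracks whether and how much of `0110` has been seen; the other (3 states) tracks how much of the suffix `11` has currently been matched. Each combined state is a pair, one component from each; accept when both components accept. Minimizing collapses redundant product states.
With 7 states:
       0  1 
>  A   B  A 
   B   B  C 
   C   B  D 
   D   E  A 
   E   E  F 
   F   E  G 
 * G   E  G 
(> = start, * = accepting)

start=A; accept=G; A-0>B; A-1>A; B-0>B; B-1>C; C-0>B; C-1>D; D-0>E; D-1>A; E-0>E; E-1>F; F-0>E; F-1>G; G-0>E; G-1>G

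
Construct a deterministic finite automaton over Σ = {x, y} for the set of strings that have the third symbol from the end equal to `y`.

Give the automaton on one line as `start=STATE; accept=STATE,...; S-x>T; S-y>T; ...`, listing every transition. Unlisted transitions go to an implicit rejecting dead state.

Because acceptance depends on a position counted from the end, the machine has to buffer the most recent 3 symbols. Make each state the string of the last up-to-3 symbols read; on input `x` shift the window left and append `x`. Accept when the buffered window has length 3 and begins with `y`.
With 15 states:
          x    y  
>  s0     s1   s2 
   s1     s3   s4 
   s2     s5   s6 
   s3     s7   s8 
   s4     s9  s10 
   s5    s11  s12 
   s6    s13  s14 
   s7     s7   s8 
   s8     s9  s10 
   s9    s11  s12 
   s10   s13  s14 
 * s11    s7   s8 
 * s12    s9  s10 
 * s13   s11  s12 
 * s14   s13  s14 
(> = start, * = accepting)

start=s0; accept=s11,s12,s13,s14; s0-x>s1; s0-y>s2; s1-x>s3; s1-y>s4; s2-x>s5; s2-y>s6; s3-x>s7; s3-y>s8; s4-x>s9; s4-y>s10; s5-x>s11; s5-y>s12; s6-x>s13; s6-y>s14; s7-x>s7; s7-y>s8; s8-x>s9; s8-y>s10; s9-x>s11; s9-y>s12; s10-x>s13; s10-y>s14; s11-x>s7; s11-y>s8; s12-x>s9; s12-y>s10; s13-x>s11; s13-y>s12; s14-x>s13; s14-y>s14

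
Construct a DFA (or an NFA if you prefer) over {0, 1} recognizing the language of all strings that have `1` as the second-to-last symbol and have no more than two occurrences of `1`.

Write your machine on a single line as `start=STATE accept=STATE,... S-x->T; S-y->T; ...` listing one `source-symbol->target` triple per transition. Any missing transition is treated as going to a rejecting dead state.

start=s0; accept=s2,s3,s6; s0-0->s0; s0-1->s1; s1-0->s2; s1-1->s3; s2-0->s4; s2-1->s5; s3-0->s6; s3-1->s7; s4-0->s4; s4-1->s5; s5-0->s6; s5-1->s7; s6-0->s7; s6-1->s7; s7-0->s7; s7-1->s7

Handle the two conditions separately and then intersect. The first has 7 states tracking the last 2 symbols read; the second has 4 states tracking the count of `1`s, saturating at 3. A product state is a pair (one from each), accepting exactly when both do. Equivalent product states are then merged.
        0   1  
>  s0   s0  s1 
   s1   s2  s3 
 * s2   s4  s5 
 * s3   s6  s7 
   s4   s4  s5 
   s5   s6  s7 
 * s6   s7  s7 
   s7   s7  s7 
(> = start, * = accepting)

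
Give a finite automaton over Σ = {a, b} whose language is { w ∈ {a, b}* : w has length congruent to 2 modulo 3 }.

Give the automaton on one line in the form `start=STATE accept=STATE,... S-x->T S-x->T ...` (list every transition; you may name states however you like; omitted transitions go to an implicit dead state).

start=q0 accept=q2 q0-a->q1 q0-b->q1 q1-a->q2 q1-b->q2 q2-a->q0 q2-b->q0

Only the length mod 3 matters, so use a 3-cycle: from any state, every input symbol moves to the next state, wrapping q2 back to q0. Mark q2 accepting.
        a   b  
>  q0   q1  q1 
   q1   q2  q2 
 * q2   q0  q0 
(> = start, * = accepting)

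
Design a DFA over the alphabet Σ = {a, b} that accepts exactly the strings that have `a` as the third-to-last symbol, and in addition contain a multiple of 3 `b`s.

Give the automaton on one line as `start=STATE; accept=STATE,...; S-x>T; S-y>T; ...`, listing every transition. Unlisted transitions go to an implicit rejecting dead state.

Run two small machines in parallel and take their product. One (15 states) tracks the last 3 symbols read; the other (3 states) tracks the count of `b`s modulo 3. Each combined state is a pair, one component from each; accept when both components accept. Equivalent product states are then merged.
A 14-state machine:
          a    b  
>  q0     q1   q2 
   q1     q3   q2 
   q2     q4   q5 
   q3     q6   q2 
   q4     q4   q7 
   q5     q8   q0 
 * q6     q6   q2 
   q7     q8   q9 
   q8    q10  q11 
 * q9     q1   q2 
   q10   q10  q12 
   q11   q13   q2 
 * q12   q13   q2 
 * q13    q3   q2 
(> = start, * = accepting)

start=q0; accept=q6,q9,q12,q13; q0-a>q1; q0-b>q2; q1-a>q3; q1-b>q2; q2-a>q4; q2-b>q5; q3-a>q6; q3-b>q2; q4-a>q4; q4-b>q7; q5-a>q8; q5-b>q0; q6-a>q6; q6-b>q2; q7-a>q8; q7-b>q9; q8-a>q10; q8-b>q11; q9-a>q1; q9-b>q2; q10-a>q10; q10-b>q12; q11-a>q13; q11-b>q2; q12-a>q13; q12-b>q2; q13-a>q3; q13-b>q2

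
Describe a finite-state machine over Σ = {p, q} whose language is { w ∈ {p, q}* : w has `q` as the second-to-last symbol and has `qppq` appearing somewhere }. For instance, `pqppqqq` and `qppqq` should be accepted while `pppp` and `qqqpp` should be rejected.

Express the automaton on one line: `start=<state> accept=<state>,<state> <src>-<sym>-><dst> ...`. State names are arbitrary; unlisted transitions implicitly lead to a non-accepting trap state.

start=S0 accept=S9,S10 S0-p->S1 S0-q->S2 S1-p->S3 S1-q->S4 S2-p->S5 S2-q->S6 S3-p->S3 S3-q->S4 S4-p->S5 S4-q->S6 S5-p->S7 S5-q->S4 S6-p->S5 S6-q->S6 S7-p->S3 S7-q->S8 S8-p->S9 S8-q->S10 S9-p->S11 S9-q->S8 S10-p->S9 S10-q->S10 S11-p->S11 S11-q->S8

Build one automaton per condition and run them in lockstep. One (7 states) tracks the last 2 symbols read; the other (5 states) tracks whether and how much of `qppq` has been seen. Each combined state is a pair, one component from each; accept when both components accept.
          p    q  
>  S0     S1   S2 
   S1     S3   S4 
   S2     S5   S6 
   S3     S3   S4 
   S4     S5   S6 
   S5     S7   S4 
   S6     S5   S6 
   S7     S3   S8 
   S8     S9  S10 
 * S9    S11   S8 
 * S10    S9  S10 
   S11   S11   S8 
(> = start, * = accepting)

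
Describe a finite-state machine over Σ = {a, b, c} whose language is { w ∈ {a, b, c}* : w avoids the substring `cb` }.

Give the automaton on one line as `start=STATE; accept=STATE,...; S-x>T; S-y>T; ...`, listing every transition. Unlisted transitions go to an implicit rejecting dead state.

Track partial matches of the forbidden pattern `cb`. State q2 is a dead state reached once `cb` has occurred; every other state accepts. q0 means no part of `cb` is currently matched.
A 3-state machine:
        a   b   c  
>* q0   q0  q0  q1 
 * q1   q0  q2  q1 
   q2   q2  q2  q2 
(> = start, * = accepting)

start=q0; accept=q0,q1; q0-a>q0; q0-b>q0; q0-c>q1; q1-a>q0; q1-b>q2; q1-c>q1; q2-a>q2; q2-b>q2; q2-c>q2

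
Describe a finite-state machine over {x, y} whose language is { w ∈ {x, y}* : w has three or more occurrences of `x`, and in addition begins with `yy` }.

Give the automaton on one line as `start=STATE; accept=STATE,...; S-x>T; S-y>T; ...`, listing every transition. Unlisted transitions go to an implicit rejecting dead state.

start=A; accept=G; A-x>B; A-y>C; B-x>B; B-y>B; C-x>B; C-y>D; D-x>E; D-y>D; E-x>F; E-y>E; F-x>G; F-y>F; G-x>G; G-y>G

Handle the two conditions separately and then intersect. The first has 5 states tracking the count of `x`s, saturating at 4; the second has 4 states tracking whether the input so far still matches the prefix `yy`. A product state is a pair (one from each), accepting exactly when both do. After merging equivalent states the machine shrinks.
A 7-state machine:
       x  y 
>  A   B  C 
   B   B  B 
   C   B  D 
   D   E  D 
   E   F  E 
   F   G  F 
 * G   G  G 
(> = start, * = accepting)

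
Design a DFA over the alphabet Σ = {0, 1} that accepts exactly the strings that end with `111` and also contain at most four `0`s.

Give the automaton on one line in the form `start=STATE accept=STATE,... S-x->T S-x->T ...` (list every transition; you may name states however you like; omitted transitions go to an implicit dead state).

start=S0 accept=S9,S13,S17,S20,S22 S0-0->S1 S0-1->S2 S1-0->S3 S1-1->S4 S2-0->S1 S2-1->S5 S3-0->S6 S3-1->S7 S4-0->S3 S4-1->S8 S5-0->S1 S5-1->S9 S6-0->S10 S6-1->S11 S7-0->S6 S7-1->S12 S8-0->S3 S8-1->S13 S9-0->S1 S9-1->S9 S10-0->S14 S10-1->S15 S11-0->S10 S11-1->S16 S12-0->S6 S12-1->S17 S13-0->S3 S13-1->S13 S14-0->S14 S14-1->S18 S15-0->S14 S15-1->S19 S16-0->S10 S16-1->S20 S17-0->S6 S17-1->S17 S18-0->S14 S18-1->S21 S19-0->S14 S19-1->S22 S20-0->S10 S20-1->S20 S21-0->S14 S21-1->S23 S22-0->S14 S22-1->S22 S23-0->S14 S23-1->S23

Handle the two conditions separately and then intersect. The first has 4 states tracking how much of the suffix `111` has currently been matched; the second has 6 states tracking the count of `0`s, saturating at 5. A product state is a pair (one from each), accepting exactly when both do.
With 24 states:
          0    1  
>  S0     S1   S2 
   S1     S3   S4 
   S2     S1   S5 
   S3     S6   S7 
   S4     S3   S8 
   S5     S1   S9 
   S6    S10  S11 
   S7     S6  S12 
   S8     S3  S13 
 * S9     S1   S9 
   S10   S14  S15 
   S11   S10  S16 
   S12    S6  S17 
 * S13    S3  S13 
   S14   S14  S18 
   S15   S14  S19 
   S16   S10  S20 
 * S17    S6  S17 
   S18   S14  S21 
   S19   S14  S22 
 * S20   S10  S20 
   S21   S14  S23 
 * S22   S14  S22 
   S23   S14  S23 
(> = start, * = accepting)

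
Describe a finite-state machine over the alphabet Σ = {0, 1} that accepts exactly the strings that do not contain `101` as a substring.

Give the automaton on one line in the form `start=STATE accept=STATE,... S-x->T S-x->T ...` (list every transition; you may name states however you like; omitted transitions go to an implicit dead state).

This is the complement of 'contains `101`'. Use the same substring-matching states — A through D holding how much of `101` has just been matched — but flip the accepting set: everything except the trap D accepts.
A 4-state machine:
       0  1 
>* A   A  B 
 * B   C  B 
 * C   A  D 
   D   D  D 
(> = start, * = accepting)

start=A accept=A,B,C A-0->A A-1->B B-0->C B-1->B C-0->A C-1->D D-0->D D-1->D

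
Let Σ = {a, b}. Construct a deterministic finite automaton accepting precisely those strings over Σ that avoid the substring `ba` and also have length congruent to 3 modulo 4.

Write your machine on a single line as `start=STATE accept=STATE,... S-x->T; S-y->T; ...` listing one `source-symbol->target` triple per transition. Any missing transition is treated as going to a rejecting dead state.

start=S0; accept=S6,S7; S0-a->S1; S0-b->S2; S1-a->S3; S1-b->S4; S2-a->S5; S2-b->S4; S3-a->S6; S3-b->S7; S4-a->S8; S4-b->S7; S5-a->S8; S5-b->S8; S6-a->S0; S6-b->S9; S7-a->S10; S7-b->S9; S8-a->S10; S8-b->S10; S9-a->S11; S9-b->S2; S10-a->S11; S10-b->S11; S11-a->S5; S11-b->S5

Run two small machines in parallel and take their product. One (3 states) tracks partial matches of the forbidden pattern `ba`; the other (4 states) tracks the input length modulo 4. Each combined state is a pair, one component from each; accept when both components accept.
12 states suffice.
          a    b  
>  S0     S1   S2 
   S1     S3   S4 
   S2     S5   S4 
   S3     S6   S7 
   S4     S8   S7 
   S5     S8   S8 
 * S6     S0   S9 
 * S7    S10   S9 
   S8    S10  S10 
   S9    S11   S2 
   S10   S11  S11 
   S11    S5   S5 
(> = start, * = accepting)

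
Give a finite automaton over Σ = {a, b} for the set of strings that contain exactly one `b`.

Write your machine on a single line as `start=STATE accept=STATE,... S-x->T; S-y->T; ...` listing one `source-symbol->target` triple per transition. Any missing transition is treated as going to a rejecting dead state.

Count `b`s, saturating at 2: state q0 means no `b` yet, q1 means one `b` seen, q2 means more than one. Each `b` increments (capped at q2); other symbols loop. Accept from {q1}.
A 3-state machine:
        a   b  
>  q0   q0  q1 
 * q1   q1  q2 
   q2   q2  q2 
(> = start, * = accepting)

start=q0; accept=q1; q0-a->q0; q0-b->q1; q1-a->q1; q1-b->q2; q2-a->q2; q2-b->q2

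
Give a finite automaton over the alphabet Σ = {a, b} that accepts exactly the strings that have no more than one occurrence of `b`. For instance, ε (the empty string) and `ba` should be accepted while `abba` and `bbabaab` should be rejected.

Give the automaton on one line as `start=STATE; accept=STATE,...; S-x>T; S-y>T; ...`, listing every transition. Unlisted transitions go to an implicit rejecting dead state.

Count `b`s, saturating at 2: state q0 means no `b` yet, q1 means one `b` seen, q2 means more than one. Each `b` increments (capped at q2); other symbols loop. Accept from {q0, q1}.
A 3-state machine:
        a   b  
>* q0   q0  q1 
 * q1   q1  q2 
   q2   q2  q2 
(> = start, * = accepting)

start=q0; accept=q0,q1; q0-a>q0; q0-b>q1; q1-a>q1; q1-b>q2; q2-a>q2; q2-b>q2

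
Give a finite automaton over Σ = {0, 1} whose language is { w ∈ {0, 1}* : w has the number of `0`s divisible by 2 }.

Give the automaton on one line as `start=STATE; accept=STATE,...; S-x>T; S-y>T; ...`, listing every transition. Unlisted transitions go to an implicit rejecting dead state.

Keep the running count of `0`s modulo 2: each `0` advances along the cycle q0 → q1 → q0 while other symbols loop. Accept at q0.
2 states suffice.
        0   1  
>* q0   q1  q0 
   q1   q0  q1 
(> = start, * = accepting)

start=q0; accept=q0; q0-0>q1; q0-1>q0; q1-0>q0; q1-1>q1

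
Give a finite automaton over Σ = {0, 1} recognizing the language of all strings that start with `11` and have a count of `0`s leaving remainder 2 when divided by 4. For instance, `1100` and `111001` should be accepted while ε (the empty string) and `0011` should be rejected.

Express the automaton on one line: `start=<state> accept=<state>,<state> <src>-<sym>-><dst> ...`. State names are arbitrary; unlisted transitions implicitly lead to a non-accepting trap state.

Build one automaton per condition and run them in lockstep. One (4 states) tracks whether the input so far still matches the prefix `11`; the other (4 states) tracks the count of `0`s modulo 4. Each combined state is a pair, one component from each; accept when both components accept. Equivalent product states are then merged.
        0   1  
>  S0   S1  S2 
   S1   S1  S1 
   S2   S1  S3 
   S3   S4  S3 
   S4   S5  S4 
 * S5   S6  S5 
   S6   S3  S6 
(> = start, * = accepting)

start=S0 accept=S5 S0-0->S1 S0-1->S2 S1-0->S1 S1-1->S1 S2-0->S1 S2-1->S3 S3-0->S4 S3-1->S3 S4-0->S5 S4-1->S4 S5-0->S6 S5-1->S5 S6-0->S3 S6-1->S6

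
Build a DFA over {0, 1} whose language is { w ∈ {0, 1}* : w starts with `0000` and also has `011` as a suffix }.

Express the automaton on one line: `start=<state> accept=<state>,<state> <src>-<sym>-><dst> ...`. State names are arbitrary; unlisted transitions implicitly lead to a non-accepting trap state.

start=q0 accept=q7 q0-0->q1 q0-1->q2 q1-0->q3 q1-1->q2 q2-0->q2 q2-1->q2 q3-0->q4 q3-1->q2 q4-0->q5 q4-1->q2 q5-0->q5 q5-1->q6 q6-0->q5 q6-1->q7 q7-0->q5 q7-1->q8 q8-0->q5 q8-1->q8

Run two small machines in parallel and take their product. The first has 6 states tracking whether the input so far still matches the prefix `0000`; the second has 4 states tracking how much of the suffix `011` has currently been matched. A product state is a pair (one from each), accepting exactly when both do. Minimizing collapses redundant product states.
9 states suffice.
        0   1  
>  q0   q1  q2 
   q1   q3  q2 
   q2   q2  q2 
   q3   q4  q2 
   q4   q5  q2 
   q5   q5  q6 
   q6   q5  q7 
 * q7   q5  q8 
   q8   q5  q8 
(> = start, * = accepting)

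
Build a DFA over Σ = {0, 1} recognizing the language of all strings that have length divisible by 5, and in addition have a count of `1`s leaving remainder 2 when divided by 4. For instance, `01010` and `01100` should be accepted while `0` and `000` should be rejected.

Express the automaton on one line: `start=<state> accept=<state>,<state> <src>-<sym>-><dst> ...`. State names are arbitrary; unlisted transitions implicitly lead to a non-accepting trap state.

start=S0 accept=S15 S0-0->S1 S0-1->S2 S1-0->S3 S1-1->S4 S2-0->S4 S2-1->S5 S3-0->S6 S3-1->S7 S4-0->S7 S4-1->S8 S5-0->S8 S5-1->S9 S6-0->S10 S6-1->S11 S7-0->S11 S7-1->S12 S8-0->S12 S8-1->S13 S9-0->S13 S9-1->S10 S10-0->S0 S10-1->S14 S11-0->S14 S11-1->S15 S12-0->S15 S12-1->S16 S13-0->S16 S13-1->S0 S14-0->S2 S14-1->S17 S15-0->S17 S15-1->S18 S16-0->S18 S16-1->S1 S17-0->S5 S17-1->S19 S18-0->S19 S18-1->S3 S19-0->S9 S19-1->S6

Build one automaton per condition and run them in lockstep. The first has 5 states tracking the input length modulo 5; the second has 4 states tracking the count of `1`s modulo 4. A product state is a pair (one from each), accepting exactly when both do.
20 states suffice.
          0    1  
>  S0     S1   S2 
   S1     S3   S4 
   S2     S4   S5 
   S3     S6   S7 
   S4     S7   S8 
   S5     S8   S9 
   S6    S10  S11 
   S7    S11  S12 
   S8    S12  S13 
   S9    S13  S10 
   S10    S0  S14 
   S11   S14  S15 
   S12   S15  S16 
   S13   S16   S0 
   S14    S2  S17 
 * S15   S17  S18 
   S16   S18   S1 
   S17    S5  S19 
   S18   S19   S3 
   S19    S9   S6 
(> = start, * = accepting)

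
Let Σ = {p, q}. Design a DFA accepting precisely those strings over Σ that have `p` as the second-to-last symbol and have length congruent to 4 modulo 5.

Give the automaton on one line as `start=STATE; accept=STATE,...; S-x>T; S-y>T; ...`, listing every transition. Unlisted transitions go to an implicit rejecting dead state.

start=S0; accept=S11,S12; S0-p>S1; S0-q>S2; S1-p>S3; S1-q>S4; S2-p>S5; S2-q>S6; S3-p>S7; S3-q>S8; S4-p>S9; S4-q>S10; S5-p>S7; S5-q>S8; S6-p>S9; S6-q>S10; S7-p>S11; S7-q>S12; S8-p>S13; S8-q>S14; S9-p>S11; S9-q>S12; S10-p>S13; S10-q>S14; S11-p>S15; S11-q>S16; S12-p>S17; S12-q>S18; S13-p>S15; S13-q>S16; S14-p>S17; S14-q>S18; S15-p>S19; S15-q>S20; S16-p>S21; S16-q>S22; S17-p>S19; S17-q>S20; S18-p>S21; S18-q>S22; S19-p>S3; S19-q>S4; S20-p>S5; S20-q>S6; S21-p>S3; S21-q>S4; S22-p>S5; S22-q>S6

Run two small machines in parallel and take their product. One (7 states) tracks the last 2 symbols read; the other (5 states) tracks the input length modulo 5. Each combined state is a pair, one component from each; accept when both components accept.
23 states suffice.
          p    q  
>  S0     S1   S2 
   S1     S3   S4 
   S2     S5   S6 
   S3     S7   S8 
   S4     S9  S10 
   S5     S7   S8 
   S6     S9  S10 
   S7    S11  S12 
   S8    S13  S14 
   S9    S11  S12 
   S10   S13  S14 
 * S11   S15  S16 
 * S12   S17  S18 
   S13   S15  S16 
   S14   S17  S18 
   S15   S19  S20 
   S16   S21  S22 
   S17   S19  S20 
   S18   S21  S22 
   S19    S3   S4 
   S20    S5   S6 
   S21    S3   S4 
   S22    S5   S6 
(> = start, * = accepting)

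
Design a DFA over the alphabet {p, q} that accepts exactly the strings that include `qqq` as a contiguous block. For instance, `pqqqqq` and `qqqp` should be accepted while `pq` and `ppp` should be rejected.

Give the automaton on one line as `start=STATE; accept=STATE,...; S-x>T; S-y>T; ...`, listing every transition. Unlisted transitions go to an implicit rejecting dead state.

Track how much of `qqq` has been matched so far: state A is no progress, D is the absorbing accept state reached once `qqq` has occurred. Intermediate states record partial matches; on a mismatch, fall back to the longest reusable overlap.
With 4 states:
       p  q 
>  A   A  B 
   B   A  C 
   C   A  D 
 * D   D  D 
(> = start, * = accepting)

start=A; accept=D; A-p>A; A-q>B; B-p>A; B-q>C; C-p>A; C-q>D; D-p>D; D-q>D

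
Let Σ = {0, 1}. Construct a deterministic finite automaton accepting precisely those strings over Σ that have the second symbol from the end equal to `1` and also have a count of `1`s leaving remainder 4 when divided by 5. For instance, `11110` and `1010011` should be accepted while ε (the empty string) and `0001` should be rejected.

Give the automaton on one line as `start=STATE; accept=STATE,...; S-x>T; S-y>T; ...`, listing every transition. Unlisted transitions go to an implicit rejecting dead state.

start=S0; accept=S14,S17; S0-0>S1; S0-1>S2; S1-0>S3; S1-1>S4; S2-0>S5; S2-1>S6; S3-0>S3; S3-1>S4; S4-0>S5; S4-1>S6; S5-0>S7; S5-1>S8; S6-0>S9; S6-1>S10; S7-0>S7; S7-1>S8; S8-0>S9; S8-1>S10; S9-0>S11; S9-1>S12; S10-0>S13; S10-1>S14; S11-0>S11; S11-1>S12; S12-0>S13; S12-1>S14; S13-0>S15; S13-1>S16; S14-0>S17; S14-1>S18; S15-0>S15; S15-1>S16; S16-0>S17; S16-1>S18; S17-0>S19; S17-1>S20; S18-0>S21; S18-1>S22; S19-0>S19; S19-1>S20; S20-0>S21; S20-1>S22; S21-0>S3; S21-1>S4; S22-0>S5; S22-1>S6

Run two small machines in parallel and take their product. The first has 7 states tracking the last 2 symbols read; the second has 5 states tracking the count of `1`s modulo 5. A product state is a pair (one from each), accepting exactly when both do.
A 23-state machine:
          0    1  
>  S0     S1   S2 
   S1     S3   S4 
   S2     S5   S6 
   S3     S3   S4 
   S4     S5   S6 
   S5     S7   S8 
   S6     S9  S10 
   S7     S7   S8 
   S8     S9  S10 
   S9    S11  S12 
   S10   S13  S14 
   S11   S11  S12 
   S12   S13  S14 
   S13   S15  S16 
 * S14   S17  S18 
   S15   S15  S16 
   S16   S17  S18 
 * S17   S19  S20 
   S18   S21  S22 
   S19   S19  S20 
   S20   S21  S22 
   S21    S3   S4 
   S22    S5   S6 
(> = start, * = accepting)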